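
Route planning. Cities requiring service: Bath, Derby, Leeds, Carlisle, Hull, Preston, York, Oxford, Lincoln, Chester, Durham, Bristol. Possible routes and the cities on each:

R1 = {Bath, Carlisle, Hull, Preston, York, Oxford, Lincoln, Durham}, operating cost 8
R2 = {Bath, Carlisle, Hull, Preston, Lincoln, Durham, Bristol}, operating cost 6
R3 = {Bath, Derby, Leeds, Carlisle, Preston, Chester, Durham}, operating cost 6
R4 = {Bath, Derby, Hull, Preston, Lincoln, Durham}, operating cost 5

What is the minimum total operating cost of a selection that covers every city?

R1, R2, R3 cover every city at operating cost 8 + 6 + 6 = 20.
Any cover uses at least 3 routes; among all covering selections none totals below 20.
Greedy by coverage-per-operating cost would pick R4, R3, R1, R2 for 25 — worse than the optimum 20.

20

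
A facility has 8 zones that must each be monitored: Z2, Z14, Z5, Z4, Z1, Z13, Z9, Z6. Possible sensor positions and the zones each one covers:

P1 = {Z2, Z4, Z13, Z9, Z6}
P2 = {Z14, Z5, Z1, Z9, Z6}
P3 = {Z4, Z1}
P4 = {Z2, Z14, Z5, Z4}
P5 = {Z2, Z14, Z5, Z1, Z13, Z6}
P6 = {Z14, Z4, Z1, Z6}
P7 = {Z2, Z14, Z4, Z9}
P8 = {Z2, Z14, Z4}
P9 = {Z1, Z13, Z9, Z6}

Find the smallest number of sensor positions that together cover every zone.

2

P1, P2 together cover {Z2, Z14, Z5, Z4, Z1, Z13, Z9, Z6} — every zone.
No single sensor position contains all 8 zones, so 2 is optimal.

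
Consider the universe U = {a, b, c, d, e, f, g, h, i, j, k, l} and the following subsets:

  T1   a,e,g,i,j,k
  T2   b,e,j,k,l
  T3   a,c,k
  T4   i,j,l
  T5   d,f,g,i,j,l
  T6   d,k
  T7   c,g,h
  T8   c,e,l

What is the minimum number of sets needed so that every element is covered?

4

T1, T2, T5, T7 together cover {a, b, c, d, e, f, g, h, i, j, k, l} — every element.
No 3 of the 8 sets cover everything (all 56 triples fall short), so 4 is minimum.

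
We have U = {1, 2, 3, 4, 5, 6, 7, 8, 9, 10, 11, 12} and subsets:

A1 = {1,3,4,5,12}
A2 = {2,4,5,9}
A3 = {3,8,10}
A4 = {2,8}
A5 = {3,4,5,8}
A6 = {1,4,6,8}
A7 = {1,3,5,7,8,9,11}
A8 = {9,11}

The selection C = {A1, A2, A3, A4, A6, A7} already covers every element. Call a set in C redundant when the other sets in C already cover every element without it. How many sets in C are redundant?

Drop A1: 12 uncovered — not redundant.
Drop A2: the rest still cover every element — redundant.
Drop A3: 10 uncovered — not redundant.
Drop A4: the rest still cover every element — redundant.
Drop A6: 6 uncovered — not redundant.
Drop A7: 7, 11 uncovered — not redundant.
2 redundant: A2, A4.

2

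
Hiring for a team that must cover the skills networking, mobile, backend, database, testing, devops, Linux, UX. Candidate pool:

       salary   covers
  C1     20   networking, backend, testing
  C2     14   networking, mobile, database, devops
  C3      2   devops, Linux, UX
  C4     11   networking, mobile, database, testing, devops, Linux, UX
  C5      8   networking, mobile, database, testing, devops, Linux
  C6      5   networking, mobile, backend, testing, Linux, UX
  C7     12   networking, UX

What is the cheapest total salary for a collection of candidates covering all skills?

13

C5, C6 cover every skill at salary 8 + 5 = 13.
Any cover uses at least 2 candidates; among all covering selections none totals below 13.
Greedy by coverage-per-salary would pick C3, C6, C5 for 15 — worse than the optimum 13.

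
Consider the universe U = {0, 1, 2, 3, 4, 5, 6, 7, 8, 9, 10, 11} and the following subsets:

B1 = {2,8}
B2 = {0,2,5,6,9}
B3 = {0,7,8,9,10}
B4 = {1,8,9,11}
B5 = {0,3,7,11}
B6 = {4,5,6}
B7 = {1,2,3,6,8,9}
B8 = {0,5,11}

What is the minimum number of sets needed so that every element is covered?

B3, B4, B6, B7 together cover {0, 1, 2, 3, 4, 5, 6, 7, 8, 9, 10, 11} — every element.
No 3 of the 8 sets cover everything (all 56 triples fall short), so 4 is minimum.

4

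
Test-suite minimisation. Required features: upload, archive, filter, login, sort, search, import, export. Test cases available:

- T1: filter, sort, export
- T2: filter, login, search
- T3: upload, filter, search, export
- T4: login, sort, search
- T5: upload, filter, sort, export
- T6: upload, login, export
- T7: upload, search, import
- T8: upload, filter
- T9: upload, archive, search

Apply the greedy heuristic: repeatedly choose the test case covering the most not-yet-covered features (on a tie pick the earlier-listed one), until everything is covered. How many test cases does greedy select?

Pick 1: T3 covers 4 new features (upload, filter, search, export).
Pick 2: T4 covers 2 new features (login, sort).
Pick 3: T7 covers 1 new features (import).
Pick 4: T9 covers 1 new features (archive).
Greedy uses 4 test cases.

4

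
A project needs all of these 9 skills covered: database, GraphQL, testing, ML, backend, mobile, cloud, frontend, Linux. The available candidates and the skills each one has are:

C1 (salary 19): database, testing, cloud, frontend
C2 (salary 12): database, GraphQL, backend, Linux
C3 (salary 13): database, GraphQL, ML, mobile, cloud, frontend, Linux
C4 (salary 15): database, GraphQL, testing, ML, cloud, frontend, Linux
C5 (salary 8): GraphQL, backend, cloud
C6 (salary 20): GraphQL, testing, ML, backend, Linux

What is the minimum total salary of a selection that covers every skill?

33

C3, C6 cover every skill at salary 13 + 20 = 33.
Any cover uses at least 2 candidates; among all covering selections none totals below 33.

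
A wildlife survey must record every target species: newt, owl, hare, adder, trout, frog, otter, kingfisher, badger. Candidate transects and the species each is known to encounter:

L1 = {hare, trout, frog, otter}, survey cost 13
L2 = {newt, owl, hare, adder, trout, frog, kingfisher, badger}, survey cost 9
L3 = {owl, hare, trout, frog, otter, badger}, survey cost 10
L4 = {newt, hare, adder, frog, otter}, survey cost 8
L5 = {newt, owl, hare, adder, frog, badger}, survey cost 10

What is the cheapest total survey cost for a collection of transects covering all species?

17

L2, L4 cover every species at survey cost 9 + 8 = 17.
Any cover uses at least 2 transects; among all covering selections none totals below 17.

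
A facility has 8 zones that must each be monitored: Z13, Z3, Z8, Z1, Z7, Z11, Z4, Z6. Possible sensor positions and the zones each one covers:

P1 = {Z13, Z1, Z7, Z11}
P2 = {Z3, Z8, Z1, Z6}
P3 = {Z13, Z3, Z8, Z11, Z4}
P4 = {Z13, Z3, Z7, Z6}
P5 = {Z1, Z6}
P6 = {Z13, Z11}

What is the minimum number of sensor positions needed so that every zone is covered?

P1, P2, P3 together cover {Z13, Z3, Z8, Z1, Z7, Z11, Z4, Z6} — every zone.
No 2 of the 6 sensor positions cover everything (all 15 pairs fall short), so 3 is minimum.

3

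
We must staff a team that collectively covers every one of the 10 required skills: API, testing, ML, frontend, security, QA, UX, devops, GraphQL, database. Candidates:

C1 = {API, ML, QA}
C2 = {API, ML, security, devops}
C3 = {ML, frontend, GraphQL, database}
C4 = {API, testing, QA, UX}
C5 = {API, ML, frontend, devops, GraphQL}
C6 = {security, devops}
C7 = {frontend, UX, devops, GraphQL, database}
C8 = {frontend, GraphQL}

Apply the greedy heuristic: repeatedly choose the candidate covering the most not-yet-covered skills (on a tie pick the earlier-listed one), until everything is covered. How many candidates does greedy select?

4

Pick 1: C5 covers 5 new skills (API, ML, frontend, devops, GraphQL).
Pick 2: C4 covers 3 new skills (testing, QA, UX).
Pick 3: C2 covers 1 new skills (security).
Pick 4: C3 covers 1 new skills (database).
Greedy uses 4 candidates. (The true minimum is 3.)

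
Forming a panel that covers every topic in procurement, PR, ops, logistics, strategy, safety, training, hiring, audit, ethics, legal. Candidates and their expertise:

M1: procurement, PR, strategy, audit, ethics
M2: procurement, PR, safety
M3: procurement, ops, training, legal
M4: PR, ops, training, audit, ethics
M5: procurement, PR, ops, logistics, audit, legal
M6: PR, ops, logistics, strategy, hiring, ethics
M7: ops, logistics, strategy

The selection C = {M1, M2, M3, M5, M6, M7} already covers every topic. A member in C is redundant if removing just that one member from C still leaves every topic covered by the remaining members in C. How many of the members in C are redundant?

Drop M1: the rest still cover every topic — redundant.
Drop M2: safety uncovered — not redundant.
Drop M3: training uncovered — not redundant.
Drop M5: the rest still cover every topic — redundant.
Drop M6: hiring uncovered — not redundant.
Drop M7: the rest still cover every topic — redundant.
3 redundant: M1, M5, M7.

3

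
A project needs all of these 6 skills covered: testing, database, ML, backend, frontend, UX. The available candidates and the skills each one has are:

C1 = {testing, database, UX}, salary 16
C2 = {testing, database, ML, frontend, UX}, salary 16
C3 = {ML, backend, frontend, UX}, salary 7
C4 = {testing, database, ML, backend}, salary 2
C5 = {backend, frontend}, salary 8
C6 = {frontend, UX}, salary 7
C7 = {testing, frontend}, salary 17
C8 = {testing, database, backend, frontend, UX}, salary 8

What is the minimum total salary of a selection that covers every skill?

9

C3, C4 cover every skill at salary 7 + 2 = 9.
Any cover uses at least 2 candidates; among all covering selections none totals below 9.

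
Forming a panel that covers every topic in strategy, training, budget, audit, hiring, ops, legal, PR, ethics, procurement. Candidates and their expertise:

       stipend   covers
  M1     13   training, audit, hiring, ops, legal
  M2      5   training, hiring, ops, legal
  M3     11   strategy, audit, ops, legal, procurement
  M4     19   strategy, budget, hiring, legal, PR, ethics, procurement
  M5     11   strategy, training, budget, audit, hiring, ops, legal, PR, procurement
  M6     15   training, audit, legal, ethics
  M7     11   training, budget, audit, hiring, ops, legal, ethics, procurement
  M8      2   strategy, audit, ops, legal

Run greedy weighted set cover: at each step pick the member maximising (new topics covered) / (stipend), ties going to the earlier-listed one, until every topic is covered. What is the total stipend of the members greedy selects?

24

Pick 1: M8 adds 4 new (strategy, audit, ops, legal) at stipend 2 (ratio 4/2).
Pick 2: M5 adds 5 new (training, budget, hiring, PR, procurement) at stipend 11 (ratio 5/11).
Pick 3: M7 adds 1 new (ethics) at stipend 11 (ratio 1/11).
Greedy total stipend: 2 + 11 + 11 = 24. (The true optimum is 22, so greedy overshoots here.)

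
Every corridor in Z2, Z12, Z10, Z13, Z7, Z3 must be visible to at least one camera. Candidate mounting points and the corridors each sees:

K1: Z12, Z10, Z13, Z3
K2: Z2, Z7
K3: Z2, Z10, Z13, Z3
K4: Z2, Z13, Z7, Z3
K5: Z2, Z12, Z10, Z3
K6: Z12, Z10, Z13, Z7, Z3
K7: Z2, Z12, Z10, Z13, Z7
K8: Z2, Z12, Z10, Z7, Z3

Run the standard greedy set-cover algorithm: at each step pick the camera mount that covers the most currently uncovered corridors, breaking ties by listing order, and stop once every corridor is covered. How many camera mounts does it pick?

2

Pick 1: K6 covers 5 new corridors (Z12, Z10, Z13, Z7, Z3).
Pick 2: K2 covers 1 new corridors (Z2).
Greedy uses 2 camera mounts.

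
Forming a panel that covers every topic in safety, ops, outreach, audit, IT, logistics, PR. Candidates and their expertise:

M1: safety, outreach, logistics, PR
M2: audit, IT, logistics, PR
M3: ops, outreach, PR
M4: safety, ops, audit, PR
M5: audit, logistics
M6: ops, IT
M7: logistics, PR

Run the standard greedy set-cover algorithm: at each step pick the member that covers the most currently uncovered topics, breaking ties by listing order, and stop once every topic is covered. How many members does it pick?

Pick 1: M1 covers 4 new topics (safety, outreach, logistics, PR).
Pick 2: M2 covers 2 new topics (audit, IT).
Pick 3: M3 covers 1 new topics (ops).
Greedy uses 3 members.

3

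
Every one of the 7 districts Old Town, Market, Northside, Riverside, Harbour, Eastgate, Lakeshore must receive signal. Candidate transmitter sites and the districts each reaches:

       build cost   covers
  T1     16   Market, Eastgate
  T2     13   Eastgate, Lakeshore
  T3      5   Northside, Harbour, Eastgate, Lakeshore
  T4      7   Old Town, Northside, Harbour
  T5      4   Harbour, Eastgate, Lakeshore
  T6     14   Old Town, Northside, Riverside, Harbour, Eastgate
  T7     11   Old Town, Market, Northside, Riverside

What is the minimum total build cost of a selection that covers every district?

T5, T7 cover every district at build cost 4 + 11 = 15.
Any cover uses at least 2 transmitter sites; among all covering selections none totals below 15.

15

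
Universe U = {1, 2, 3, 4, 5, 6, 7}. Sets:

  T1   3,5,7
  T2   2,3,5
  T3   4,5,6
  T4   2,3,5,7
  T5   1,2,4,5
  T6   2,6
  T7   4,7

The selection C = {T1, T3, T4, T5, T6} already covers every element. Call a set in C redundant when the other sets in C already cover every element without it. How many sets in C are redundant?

Drop T1: the rest still cover every element — redundant.
Drop T3: the rest still cover every element — redundant.
Drop T4: the rest still cover every element — redundant.
Drop T5: 1 uncovered — not redundant.
Drop T6: the rest still cover every element — redundant.
4 redundant: T1, T3, T4, T6.

4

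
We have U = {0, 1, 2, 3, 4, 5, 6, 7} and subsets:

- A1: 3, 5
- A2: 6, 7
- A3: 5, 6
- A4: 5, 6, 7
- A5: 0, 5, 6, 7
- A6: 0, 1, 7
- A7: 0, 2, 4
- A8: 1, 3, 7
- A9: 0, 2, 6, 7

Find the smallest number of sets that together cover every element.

3

A3, A7, A8 together cover {0, 1, 2, 3, 4, 5, 6, 7} — every element.
No 2 of the 9 sets cover everything (all 36 pairs fall short), so 3 is minimum.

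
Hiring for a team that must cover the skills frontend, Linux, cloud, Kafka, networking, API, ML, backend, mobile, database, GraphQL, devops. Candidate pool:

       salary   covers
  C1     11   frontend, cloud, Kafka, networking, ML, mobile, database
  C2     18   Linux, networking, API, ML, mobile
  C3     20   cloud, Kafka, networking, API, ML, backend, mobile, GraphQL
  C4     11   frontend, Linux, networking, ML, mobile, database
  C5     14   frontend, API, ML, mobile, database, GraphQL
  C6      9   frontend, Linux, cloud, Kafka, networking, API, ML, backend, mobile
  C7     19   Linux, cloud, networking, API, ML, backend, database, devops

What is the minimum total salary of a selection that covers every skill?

C5, C6, C7 cover every skill at salary 14 + 9 + 19 = 42.
Any cover uses at least 3 candidates; among all covering selections none totals below 42.

42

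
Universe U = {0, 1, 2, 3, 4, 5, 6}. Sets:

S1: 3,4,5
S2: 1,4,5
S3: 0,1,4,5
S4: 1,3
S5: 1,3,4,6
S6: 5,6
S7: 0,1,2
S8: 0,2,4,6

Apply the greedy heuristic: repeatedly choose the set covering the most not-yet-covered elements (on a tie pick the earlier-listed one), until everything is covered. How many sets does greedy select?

3

Pick 1: S3 covers 4 new elements (0, 1, 4, 5).
Pick 2: S5 covers 2 new elements (3, 6).
Pick 3: S7 covers 1 new elements (2).
Greedy uses 3 sets.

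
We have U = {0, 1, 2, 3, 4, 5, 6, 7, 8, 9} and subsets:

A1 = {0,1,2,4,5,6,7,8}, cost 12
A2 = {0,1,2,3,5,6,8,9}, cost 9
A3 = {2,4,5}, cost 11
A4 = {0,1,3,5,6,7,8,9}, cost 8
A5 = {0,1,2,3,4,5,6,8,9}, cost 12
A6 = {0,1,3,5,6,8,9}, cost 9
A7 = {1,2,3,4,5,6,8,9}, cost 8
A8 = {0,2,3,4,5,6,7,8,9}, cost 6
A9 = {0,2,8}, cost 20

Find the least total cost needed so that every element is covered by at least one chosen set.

A4, A8 cover every element at cost 8 + 6 = 14.
Any cover uses at least 2 sets; among all covering selections none totals below 14.

14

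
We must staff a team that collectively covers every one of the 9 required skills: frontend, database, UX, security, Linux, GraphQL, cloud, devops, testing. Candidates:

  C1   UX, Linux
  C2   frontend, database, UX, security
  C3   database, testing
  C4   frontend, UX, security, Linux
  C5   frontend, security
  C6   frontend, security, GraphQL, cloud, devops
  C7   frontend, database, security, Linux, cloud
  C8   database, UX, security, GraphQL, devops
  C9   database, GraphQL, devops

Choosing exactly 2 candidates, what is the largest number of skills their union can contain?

Choosing C7, C8 covers {frontend, database, UX, security, Linux, GraphQL, cloud, devops} — 8 skills.
No choice of 2 candidates does better; here testing is left uncovered.

8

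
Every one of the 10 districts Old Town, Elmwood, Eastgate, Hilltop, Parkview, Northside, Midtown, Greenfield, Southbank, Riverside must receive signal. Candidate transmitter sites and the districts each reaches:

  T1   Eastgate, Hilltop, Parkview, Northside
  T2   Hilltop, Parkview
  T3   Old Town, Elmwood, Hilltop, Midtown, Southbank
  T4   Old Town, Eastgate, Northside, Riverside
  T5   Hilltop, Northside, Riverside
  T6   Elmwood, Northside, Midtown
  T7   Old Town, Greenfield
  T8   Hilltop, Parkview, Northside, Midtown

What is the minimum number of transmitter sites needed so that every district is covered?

T1, T3, T4, T7 together cover {Old Town, Elmwood, Eastgate, Hilltop, Parkview, Northside, Midtown, Greenfield, Southbank, Riverside} — every district.
No 3 of the 8 transmitter sites cover everything (all 56 triples fall short), so 4 is minimum.

4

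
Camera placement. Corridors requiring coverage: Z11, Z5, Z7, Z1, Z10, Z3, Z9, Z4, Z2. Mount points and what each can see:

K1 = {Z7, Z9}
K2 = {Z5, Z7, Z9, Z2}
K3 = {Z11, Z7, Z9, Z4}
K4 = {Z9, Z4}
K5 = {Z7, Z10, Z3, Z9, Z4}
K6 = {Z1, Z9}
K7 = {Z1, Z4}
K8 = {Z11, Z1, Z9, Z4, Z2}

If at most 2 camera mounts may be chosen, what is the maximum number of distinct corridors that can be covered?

Choosing K5, K8 covers {Z11, Z7, Z1, Z10, Z3, Z9, Z4, Z2} — 8 corridors.
No choice of 2 camera mounts does better; here Z5 is left uncovered.

8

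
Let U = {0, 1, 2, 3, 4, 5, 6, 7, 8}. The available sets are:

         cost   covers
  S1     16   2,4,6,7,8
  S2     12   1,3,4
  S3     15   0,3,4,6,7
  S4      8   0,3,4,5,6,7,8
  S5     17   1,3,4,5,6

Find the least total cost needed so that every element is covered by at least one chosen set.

S1, S2, S4 cover every element at cost 16 + 12 + 8 = 36.
Any cover uses at least 3 sets; among all covering selections none totals below 36.

36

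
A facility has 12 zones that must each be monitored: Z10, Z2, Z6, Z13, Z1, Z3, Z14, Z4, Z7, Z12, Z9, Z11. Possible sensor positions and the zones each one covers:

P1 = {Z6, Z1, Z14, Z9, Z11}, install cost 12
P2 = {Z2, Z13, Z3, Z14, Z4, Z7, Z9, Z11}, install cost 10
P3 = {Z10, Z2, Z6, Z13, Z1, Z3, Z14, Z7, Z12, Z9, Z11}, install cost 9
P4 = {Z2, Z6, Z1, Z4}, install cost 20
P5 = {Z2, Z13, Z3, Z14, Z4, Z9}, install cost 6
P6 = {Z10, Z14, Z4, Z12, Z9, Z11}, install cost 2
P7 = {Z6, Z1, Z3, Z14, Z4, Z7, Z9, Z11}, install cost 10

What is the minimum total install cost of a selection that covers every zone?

11

P3, P6 cover every zone at install cost 9 + 2 = 11.
Any cover uses at least 2 sensor positions; among all covering selections none totals below 11.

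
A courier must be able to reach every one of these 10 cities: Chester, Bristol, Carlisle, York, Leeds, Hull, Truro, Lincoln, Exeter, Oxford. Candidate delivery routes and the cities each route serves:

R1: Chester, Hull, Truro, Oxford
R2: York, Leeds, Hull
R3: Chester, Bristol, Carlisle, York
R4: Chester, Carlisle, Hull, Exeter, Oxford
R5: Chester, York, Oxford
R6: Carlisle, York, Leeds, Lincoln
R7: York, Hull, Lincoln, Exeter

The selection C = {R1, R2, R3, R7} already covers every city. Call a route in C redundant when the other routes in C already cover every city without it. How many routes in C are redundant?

Drop R1: Truro, Oxford uncovered — not redundant.
Drop R2: Leeds uncovered — not redundant.
Drop R3: Bristol, Carlisle uncovered — not redundant.
Drop R7: Lincoln, Exeter uncovered — not redundant.
None of the routes in C is redundant.

0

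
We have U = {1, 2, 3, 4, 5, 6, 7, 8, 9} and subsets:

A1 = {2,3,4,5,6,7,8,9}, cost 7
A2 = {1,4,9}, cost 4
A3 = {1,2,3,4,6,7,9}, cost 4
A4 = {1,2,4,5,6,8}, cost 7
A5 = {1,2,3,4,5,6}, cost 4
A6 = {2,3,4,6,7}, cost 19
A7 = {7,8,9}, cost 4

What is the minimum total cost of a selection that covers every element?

A5, A7 cover every element at cost 4 + 4 = 8.
Any cover uses at least 2 sets; among all covering selections none totals below 8.

8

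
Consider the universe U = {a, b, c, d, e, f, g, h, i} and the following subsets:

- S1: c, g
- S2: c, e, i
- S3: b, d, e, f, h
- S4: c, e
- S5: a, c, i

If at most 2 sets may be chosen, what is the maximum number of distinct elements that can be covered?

Choosing S3, S5 covers {a, b, c, d, e, f, h, i} — 8 elements.
No choice of 2 sets does better; here g is left uncovered.

8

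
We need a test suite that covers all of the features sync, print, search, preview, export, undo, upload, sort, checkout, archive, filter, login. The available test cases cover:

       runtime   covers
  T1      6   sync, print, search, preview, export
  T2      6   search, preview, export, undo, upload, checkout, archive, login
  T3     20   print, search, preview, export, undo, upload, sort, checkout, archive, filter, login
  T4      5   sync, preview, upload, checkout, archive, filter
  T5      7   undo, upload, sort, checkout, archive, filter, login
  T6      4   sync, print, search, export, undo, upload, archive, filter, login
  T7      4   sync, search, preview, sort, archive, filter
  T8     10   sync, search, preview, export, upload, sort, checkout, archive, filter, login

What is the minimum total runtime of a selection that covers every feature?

T1, T5 cover every feature at runtime 6 + 7 = 13.
Any cover uses at least 2 test cases; among all covering selections none totals below 13.

13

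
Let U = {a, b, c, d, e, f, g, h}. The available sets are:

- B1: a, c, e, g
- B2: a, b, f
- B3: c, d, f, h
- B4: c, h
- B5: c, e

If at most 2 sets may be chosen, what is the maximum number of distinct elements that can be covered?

Choosing B1, B3 covers {a, c, d, e, f, g, h} — 7 elements.
No choice of 2 sets does better; here b is left uncovered.

7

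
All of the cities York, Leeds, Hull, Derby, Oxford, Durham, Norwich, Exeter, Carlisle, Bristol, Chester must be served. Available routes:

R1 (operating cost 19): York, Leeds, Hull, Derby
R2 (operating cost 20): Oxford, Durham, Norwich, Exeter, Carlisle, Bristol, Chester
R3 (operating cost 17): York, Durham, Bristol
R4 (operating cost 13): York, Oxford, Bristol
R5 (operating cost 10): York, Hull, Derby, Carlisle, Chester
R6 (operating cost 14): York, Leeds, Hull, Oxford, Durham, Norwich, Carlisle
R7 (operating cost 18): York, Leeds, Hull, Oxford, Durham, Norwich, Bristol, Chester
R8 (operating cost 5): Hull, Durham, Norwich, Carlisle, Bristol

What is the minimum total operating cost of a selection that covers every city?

39

R1, R2 cover every city at operating cost 19 + 20 = 39.
Any cover uses at least 2 routes; among all covering selections none totals below 39.
Greedy by coverage-per-operating cost would pick R8, R5, R6, R2 for 49 — worse than the optimum 39.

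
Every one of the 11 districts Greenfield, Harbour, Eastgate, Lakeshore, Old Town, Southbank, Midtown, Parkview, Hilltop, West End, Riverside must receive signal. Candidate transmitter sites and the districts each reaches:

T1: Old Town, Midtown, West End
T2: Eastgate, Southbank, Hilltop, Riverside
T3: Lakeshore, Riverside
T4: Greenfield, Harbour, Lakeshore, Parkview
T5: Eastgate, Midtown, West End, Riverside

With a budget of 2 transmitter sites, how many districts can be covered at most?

Choosing T2, T4 covers {Greenfield, Harbour, Eastgate, Lakeshore, Southbank, Parkview, Hilltop, Riverside} — 8 districts.
No choice of 2 transmitter sites does better; here Old Town, Midtown, West End are left uncovered.

8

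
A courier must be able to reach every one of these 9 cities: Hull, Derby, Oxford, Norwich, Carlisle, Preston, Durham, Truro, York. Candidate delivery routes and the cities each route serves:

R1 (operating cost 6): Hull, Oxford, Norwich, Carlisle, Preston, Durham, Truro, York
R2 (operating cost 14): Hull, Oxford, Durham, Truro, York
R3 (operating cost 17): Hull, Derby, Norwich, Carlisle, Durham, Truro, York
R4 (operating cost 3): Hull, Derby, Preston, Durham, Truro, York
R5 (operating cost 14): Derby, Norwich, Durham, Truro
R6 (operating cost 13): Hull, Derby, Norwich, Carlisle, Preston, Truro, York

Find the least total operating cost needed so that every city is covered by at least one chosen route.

R1, R4 cover every city at operating cost 6 + 3 = 9.
Any cover uses at least 2 routes; among all covering selections none totals below 9.

9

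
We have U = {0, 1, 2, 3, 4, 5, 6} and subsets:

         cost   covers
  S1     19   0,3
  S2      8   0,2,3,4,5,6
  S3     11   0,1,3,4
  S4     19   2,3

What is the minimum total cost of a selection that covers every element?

S2, S3 cover every element at cost 8 + 11 = 19.
Any cover uses at least 2 sets; among all covering selections none totals below 19.

19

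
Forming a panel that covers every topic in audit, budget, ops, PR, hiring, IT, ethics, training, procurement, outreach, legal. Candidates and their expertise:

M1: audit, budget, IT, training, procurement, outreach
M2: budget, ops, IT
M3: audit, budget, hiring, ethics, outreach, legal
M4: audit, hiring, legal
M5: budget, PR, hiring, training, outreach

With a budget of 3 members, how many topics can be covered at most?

10

Choosing M1, M2, M3 covers {audit, budget, ops, hiring, IT, ethics, training, procurement, outreach, legal} — 10 topics.
No choice of 3 members does better; here PR is left uncovered.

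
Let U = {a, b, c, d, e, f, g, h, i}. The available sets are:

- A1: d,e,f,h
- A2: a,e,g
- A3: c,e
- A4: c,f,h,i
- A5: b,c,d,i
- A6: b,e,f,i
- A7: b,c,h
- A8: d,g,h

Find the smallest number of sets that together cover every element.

A1, A2, A5 together cover {a, b, c, d, e, f, g, h, i} — every element.
No 2 of the 8 sets cover everything (all 28 pairs fall short), so 3 is minimum.

3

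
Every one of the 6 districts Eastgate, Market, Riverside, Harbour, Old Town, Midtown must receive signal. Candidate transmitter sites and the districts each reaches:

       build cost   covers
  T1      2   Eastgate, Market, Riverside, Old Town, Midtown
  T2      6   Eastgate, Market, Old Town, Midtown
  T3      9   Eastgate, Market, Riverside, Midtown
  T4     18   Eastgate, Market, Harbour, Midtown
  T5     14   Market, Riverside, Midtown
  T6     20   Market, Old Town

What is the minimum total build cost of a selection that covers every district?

20

T1, T4 cover every district at build cost 2 + 18 = 20.
Any cover uses at least 2 transmitter sites; among all covering selections none totals below 20.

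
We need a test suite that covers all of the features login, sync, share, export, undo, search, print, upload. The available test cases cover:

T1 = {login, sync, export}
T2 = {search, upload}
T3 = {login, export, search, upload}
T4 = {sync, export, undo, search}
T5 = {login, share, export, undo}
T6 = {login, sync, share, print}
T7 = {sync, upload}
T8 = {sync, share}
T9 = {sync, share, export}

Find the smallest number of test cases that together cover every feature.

3

T2, T4, T6 together cover {login, sync, share, export, undo, search, print, upload} — every feature.
No 2 of the 9 test cases cover everything (all 36 pairs fall short), so 3 is minimum.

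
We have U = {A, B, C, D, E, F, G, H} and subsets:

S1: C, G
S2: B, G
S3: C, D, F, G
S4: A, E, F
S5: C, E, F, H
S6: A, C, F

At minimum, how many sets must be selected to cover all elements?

4

S2, S3, S4, S5 together cover {A, B, C, D, E, F, G, H} — every element.
No 3 of the 6 sets cover everything (all 20 triples fall short), so 4 is minimum.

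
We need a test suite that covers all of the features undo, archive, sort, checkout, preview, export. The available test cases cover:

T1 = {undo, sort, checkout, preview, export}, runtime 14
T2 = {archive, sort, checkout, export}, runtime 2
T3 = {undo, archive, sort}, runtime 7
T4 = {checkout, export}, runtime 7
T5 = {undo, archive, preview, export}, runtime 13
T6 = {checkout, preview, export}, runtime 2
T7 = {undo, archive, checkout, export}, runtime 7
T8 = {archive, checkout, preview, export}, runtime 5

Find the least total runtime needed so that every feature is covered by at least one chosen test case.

T3, T6 cover every feature at runtime 7 + 2 = 9.
Any cover uses at least 2 test cases; among all covering selections none totals below 9.
Greedy by coverage-per-runtime would pick T2, T6, T3 for 11 — worse than the optimum 9.

9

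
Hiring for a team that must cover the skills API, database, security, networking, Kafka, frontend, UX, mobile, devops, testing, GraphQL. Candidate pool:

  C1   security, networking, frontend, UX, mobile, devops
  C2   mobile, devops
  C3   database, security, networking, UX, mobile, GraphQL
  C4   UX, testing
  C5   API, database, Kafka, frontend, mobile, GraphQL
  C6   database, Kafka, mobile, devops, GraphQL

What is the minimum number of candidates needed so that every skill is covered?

3

C1, C4, C5 together cover {API, database, security, networking, Kafka, frontend, UX, mobile, devops, testing, GraphQL} — every skill.
No 2 of the 6 candidates cover everything (all 15 pairs fall short), so 3 is minimum.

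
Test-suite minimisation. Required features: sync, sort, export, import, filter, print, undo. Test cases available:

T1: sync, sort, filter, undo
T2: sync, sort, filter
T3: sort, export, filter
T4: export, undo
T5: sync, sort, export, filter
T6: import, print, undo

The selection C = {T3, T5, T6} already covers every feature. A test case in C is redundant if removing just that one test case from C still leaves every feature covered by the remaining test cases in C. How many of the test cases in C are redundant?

Drop T3: the rest still cover every feature — redundant.
Drop T5: sync uncovered — not redundant.
Drop T6: import, print, undo uncovered — not redundant.
1 redundant: T3.

1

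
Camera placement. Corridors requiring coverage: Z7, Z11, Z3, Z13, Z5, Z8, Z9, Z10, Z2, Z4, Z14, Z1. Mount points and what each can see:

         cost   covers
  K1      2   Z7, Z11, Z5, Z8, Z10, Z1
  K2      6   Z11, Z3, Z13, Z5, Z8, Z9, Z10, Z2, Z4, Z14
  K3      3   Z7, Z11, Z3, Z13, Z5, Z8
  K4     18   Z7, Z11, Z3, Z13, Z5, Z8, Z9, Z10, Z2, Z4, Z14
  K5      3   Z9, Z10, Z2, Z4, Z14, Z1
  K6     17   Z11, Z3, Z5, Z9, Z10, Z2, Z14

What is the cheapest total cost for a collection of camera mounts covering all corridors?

K3, K5 cover every corridor at cost 3 + 3 = 6.
Any cover uses at least 2 camera mounts; among all covering selections none totals below 6.
Greedy by coverage-per-cost would pick K1, K5, K3 for 8 — worse than the optimum 6.

6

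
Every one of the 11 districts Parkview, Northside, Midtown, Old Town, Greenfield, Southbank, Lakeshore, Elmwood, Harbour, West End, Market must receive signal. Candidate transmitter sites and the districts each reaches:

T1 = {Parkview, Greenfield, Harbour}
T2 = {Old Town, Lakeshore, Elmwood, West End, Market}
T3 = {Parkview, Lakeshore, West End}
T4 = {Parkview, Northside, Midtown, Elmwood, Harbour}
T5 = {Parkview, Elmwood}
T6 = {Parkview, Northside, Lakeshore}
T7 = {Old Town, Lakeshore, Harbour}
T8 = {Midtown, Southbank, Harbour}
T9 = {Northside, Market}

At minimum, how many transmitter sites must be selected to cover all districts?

4

T1, T2, T4, T8 together cover {Parkview, Northside, Midtown, Old Town, Greenfield, Southbank, Lakeshore, Elmwood, Harbour, West End, Market} — every district.
No 3 of the 9 transmitter sites cover everything (all 84 triples fall short), so 4 is minimum.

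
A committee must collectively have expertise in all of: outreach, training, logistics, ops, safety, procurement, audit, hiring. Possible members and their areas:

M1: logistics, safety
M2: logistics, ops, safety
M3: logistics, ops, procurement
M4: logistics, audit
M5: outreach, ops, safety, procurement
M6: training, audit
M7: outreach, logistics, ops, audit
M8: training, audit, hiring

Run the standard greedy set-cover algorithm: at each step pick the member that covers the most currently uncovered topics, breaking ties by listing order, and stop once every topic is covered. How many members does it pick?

Pick 1: M5 covers 4 new topics (outreach, ops, safety, procurement).
Pick 2: M8 covers 3 new topics (training, audit, hiring).
Pick 3: M1 covers 1 new topics (logistics).
Greedy uses 3 members.

3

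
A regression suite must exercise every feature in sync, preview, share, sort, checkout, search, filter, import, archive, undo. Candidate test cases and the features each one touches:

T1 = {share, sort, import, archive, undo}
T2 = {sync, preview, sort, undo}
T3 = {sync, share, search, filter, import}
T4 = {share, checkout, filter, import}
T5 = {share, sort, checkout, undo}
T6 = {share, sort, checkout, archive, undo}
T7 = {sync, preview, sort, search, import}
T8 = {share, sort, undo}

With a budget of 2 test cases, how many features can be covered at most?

9

Choosing T3, T6 covers {sync, share, sort, checkout, search, filter, import, archive, undo} — 9 features.
No choice of 2 test cases does better; here preview is left uncovered.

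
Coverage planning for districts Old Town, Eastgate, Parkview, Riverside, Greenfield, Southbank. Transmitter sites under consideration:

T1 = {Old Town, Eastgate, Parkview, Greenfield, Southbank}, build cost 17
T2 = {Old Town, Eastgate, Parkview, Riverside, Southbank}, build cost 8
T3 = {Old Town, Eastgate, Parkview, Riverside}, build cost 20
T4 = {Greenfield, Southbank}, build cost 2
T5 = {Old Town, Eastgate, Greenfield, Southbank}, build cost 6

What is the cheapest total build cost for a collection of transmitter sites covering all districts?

10

T2, T4 cover every district at build cost 8 + 2 = 10.
Any cover uses at least 2 transmitter sites; among all covering selections none totals below 10.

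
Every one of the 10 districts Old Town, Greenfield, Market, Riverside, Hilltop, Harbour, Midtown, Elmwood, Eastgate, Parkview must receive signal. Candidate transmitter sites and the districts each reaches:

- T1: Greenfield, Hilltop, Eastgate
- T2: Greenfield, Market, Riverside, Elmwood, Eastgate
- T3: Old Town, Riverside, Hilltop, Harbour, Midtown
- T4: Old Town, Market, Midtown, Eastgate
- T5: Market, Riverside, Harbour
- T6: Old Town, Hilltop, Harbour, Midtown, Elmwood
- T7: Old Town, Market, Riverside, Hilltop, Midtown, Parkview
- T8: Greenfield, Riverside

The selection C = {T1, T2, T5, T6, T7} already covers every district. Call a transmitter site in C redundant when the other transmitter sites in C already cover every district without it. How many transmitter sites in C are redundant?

Drop T1: the rest still cover every district — redundant.
Drop T2: the rest still cover every district — redundant.
Drop T5: the rest still cover every district — redundant.
Drop T6: the rest still cover every district — redundant.
Drop T7: Parkview uncovered — not redundant.
4 redundant: T1, T2, T5, T6.

4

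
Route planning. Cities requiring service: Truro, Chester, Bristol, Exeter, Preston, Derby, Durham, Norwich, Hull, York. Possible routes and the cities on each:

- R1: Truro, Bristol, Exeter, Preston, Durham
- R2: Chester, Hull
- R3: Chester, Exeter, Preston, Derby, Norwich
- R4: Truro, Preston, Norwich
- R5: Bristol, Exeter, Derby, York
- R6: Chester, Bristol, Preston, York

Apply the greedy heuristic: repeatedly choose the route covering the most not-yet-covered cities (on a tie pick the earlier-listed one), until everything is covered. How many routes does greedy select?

Pick 1: R1 covers 5 new cities (Truro, Bristol, Exeter, Preston, Durham).
Pick 2: R3 covers 3 new cities (Chester, Derby, Norwich).
Pick 3: R2 covers 1 new cities (Hull).
Pick 4: R5 covers 1 new cities (York).
Greedy uses 4 routes.

4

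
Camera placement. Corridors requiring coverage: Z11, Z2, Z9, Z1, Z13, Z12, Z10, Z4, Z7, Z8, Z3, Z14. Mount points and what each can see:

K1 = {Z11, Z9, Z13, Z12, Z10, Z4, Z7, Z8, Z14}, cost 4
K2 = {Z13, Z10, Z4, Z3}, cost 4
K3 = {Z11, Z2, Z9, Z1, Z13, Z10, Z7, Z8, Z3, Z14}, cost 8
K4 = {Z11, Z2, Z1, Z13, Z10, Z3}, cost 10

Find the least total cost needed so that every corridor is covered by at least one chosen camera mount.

12

K1, K3 cover every corridor at cost 4 + 8 = 12.
Any cover uses at least 2 camera mounts; among all covering selections none totals below 12.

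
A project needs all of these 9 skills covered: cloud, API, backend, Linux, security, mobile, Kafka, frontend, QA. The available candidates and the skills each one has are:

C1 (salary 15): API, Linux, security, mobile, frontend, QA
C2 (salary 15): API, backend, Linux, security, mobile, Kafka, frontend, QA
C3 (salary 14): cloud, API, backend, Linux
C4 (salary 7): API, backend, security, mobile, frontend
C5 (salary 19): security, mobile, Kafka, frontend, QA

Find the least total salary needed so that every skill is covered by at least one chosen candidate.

C2, C3 cover every skill at salary 15 + 14 = 29.
Any cover uses at least 2 candidates; among all covering selections none totals below 29.

29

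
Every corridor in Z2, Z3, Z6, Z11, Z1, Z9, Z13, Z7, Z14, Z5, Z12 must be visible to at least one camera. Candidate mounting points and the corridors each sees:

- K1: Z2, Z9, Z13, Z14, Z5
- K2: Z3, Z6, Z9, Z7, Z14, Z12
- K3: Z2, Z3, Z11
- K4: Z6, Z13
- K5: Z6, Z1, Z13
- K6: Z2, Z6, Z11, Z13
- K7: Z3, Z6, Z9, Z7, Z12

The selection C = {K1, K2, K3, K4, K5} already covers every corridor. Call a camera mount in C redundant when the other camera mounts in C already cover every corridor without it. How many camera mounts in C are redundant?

1

Drop K1: Z5 uncovered — not redundant.
Drop K2: Z7, Z12 uncovered — not redundant.
Drop K3: Z11 uncovered — not redundant.
Drop K4: the rest still cover every corridor — redundant.
Drop K5: Z1 uncovered — not redundant.
1 redundant: K4.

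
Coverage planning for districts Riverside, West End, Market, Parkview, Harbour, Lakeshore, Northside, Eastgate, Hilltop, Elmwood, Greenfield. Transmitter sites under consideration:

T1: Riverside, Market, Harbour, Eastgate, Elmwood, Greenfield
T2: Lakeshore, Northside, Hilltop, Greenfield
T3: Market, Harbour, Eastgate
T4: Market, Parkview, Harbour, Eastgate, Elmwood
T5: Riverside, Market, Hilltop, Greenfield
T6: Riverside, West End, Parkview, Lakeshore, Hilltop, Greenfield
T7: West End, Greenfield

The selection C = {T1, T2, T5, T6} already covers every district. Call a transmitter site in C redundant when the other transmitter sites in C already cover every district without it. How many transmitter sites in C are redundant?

1

Drop T1: Harbour, Eastgate, Elmwood uncovered — not redundant.
Drop T2: Northside uncovered — not redundant.
Drop T5: the rest still cover every district — redundant.
Drop T6: West End, Parkview uncovered — not redundant.
1 redundant: T5.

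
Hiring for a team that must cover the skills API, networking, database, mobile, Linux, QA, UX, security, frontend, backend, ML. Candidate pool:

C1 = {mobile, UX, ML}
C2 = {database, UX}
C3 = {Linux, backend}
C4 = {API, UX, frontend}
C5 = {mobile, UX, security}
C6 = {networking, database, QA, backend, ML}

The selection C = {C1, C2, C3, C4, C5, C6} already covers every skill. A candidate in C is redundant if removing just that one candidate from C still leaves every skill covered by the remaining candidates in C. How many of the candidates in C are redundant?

2

Drop C1: the rest still cover every skill — redundant.
Drop C2: the rest still cover every skill — redundant.
Drop C3: Linux uncovered — not redundant.
Drop C4: API, frontend uncovered — not redundant.
Drop C5: security uncovered — not redundant.
Drop C6: networking, QA uncovered — not redundant.
2 redundant: C1, C2.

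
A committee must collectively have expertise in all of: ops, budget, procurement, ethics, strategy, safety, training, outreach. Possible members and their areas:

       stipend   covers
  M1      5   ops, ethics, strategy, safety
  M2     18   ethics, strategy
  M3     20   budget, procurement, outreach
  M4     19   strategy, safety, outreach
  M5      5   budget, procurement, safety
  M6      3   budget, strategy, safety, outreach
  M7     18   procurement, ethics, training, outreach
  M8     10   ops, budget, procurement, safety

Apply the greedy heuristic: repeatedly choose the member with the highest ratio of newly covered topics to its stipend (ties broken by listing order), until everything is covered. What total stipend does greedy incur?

31

Pick 1: M6 adds 4 new (budget, strategy, safety, outreach) at stipend 3 (ratio 4/3).
Pick 2: M1 adds 2 new (ops, ethics) at stipend 5 (ratio 2/5).
Pick 3: M5 adds 1 new (procurement) at stipend 5 (ratio 1/5).
Pick 4: M7 adds 1 new (training) at stipend 18 (ratio 1/18).
Greedy total stipend: 3 + 5 + 5 + 18 = 31. (The true optimum is 26, so greedy overshoots here.)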